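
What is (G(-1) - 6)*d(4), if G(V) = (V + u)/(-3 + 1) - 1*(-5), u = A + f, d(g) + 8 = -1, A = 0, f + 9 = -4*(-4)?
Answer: 36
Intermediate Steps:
f = 7 (f = -9 - 4*(-4) = -9 + 16 = 7)
d(g) = -9 (d(g) = -8 - 1 = -9)
u = 7 (u = 0 + 7 = 7)
G(V) = 3/2 - V/2 (G(V) = (V + 7)/(-3 + 1) - 1*(-5) = (7 + V)/(-2) + 5 = (7 + V)*(-½) + 5 = (-7/2 - V/2) + 5 = 3/2 - V/2)
(G(-1) - 6)*d(4) = ((3/2 - ½*(-1)) - 6)*(-9) = ((3/2 + ½) - 6)*(-9) = (2 - 6)*(-9) = -4*(-9) = 36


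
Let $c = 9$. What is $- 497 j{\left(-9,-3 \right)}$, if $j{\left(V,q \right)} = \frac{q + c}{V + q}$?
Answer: $\frac{497}{2} \approx 248.5$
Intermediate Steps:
$j{\left(V,q \right)} = \frac{9 + q}{V + q}$ ($j{\left(V,q \right)} = \frac{q + 9}{V + q} = \frac{9 + q}{V + q}$)
$- 497 j{\left(-9,-3 \right)} = - 497 \frac{9 - 3}{-9 - 3} = - 497 \frac{1}{-12} \cdot 6 = - 497 \left(\left(- \frac{1}{12}\right) 6\right) = \left(-497\right) \left(- \frac{1}{2}\right) = \frac{497}{2}$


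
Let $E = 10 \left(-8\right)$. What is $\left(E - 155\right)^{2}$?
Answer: $55225$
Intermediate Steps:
$E = -80$
$\left(E - 155\right)^{2} = \left(-80 - 155\right)^{2} = \left(-235\right)^{2} = 55225$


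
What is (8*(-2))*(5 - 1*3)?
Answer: -32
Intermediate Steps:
(8*(-2))*(5 - 1*3) = -16*(5 - 3) = -16*2 = -32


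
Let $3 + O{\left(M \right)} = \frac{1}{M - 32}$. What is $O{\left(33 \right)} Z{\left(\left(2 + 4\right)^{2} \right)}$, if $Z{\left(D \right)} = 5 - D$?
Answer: $62$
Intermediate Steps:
$O{\left(M \right)} = -3 + \frac{1}{-32 + M}$ ($O{\left(M \right)} = -3 + \frac{1}{M - 32} = -3 + \frac{1}{-32 + M}$)
$O{\left(33 \right)} Z{\left(\left(2 + 4\right)^{2} \right)} = \frac{97 - 99}{-32 + 33} \left(5 - \left(2 + 4\right)^{2}\right) = \frac{97 - 99}{1} \left(5 - 6^{2}\right) = 1 \left(-2\right) \left(5 - 36\right) = - 2 \left(5 - 36\right) = \left(-2\right) \left(-31\right) = 62$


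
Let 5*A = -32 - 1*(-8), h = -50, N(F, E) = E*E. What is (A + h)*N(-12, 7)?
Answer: -13426/5 ≈ -2685.2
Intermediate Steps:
N(F, E) = E²
A = -24/5 (A = (-32 - 1*(-8))/5 = (-32 + 8)/5 = (⅕)*(-24) = -24/5 ≈ -4.8000)
(A + h)*N(-12, 7) = (-24/5 - 50)*7² = -274/5*49 = -13426/5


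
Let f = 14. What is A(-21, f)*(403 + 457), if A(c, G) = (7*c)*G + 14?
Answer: -1757840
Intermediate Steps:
A(c, G) = 14 + 7*G*c (A(c, G) = 7*G*c + 14 = 14 + 7*G*c)
A(-21, f)*(403 + 457) = (14 + 7*14*(-21))*(403 + 457) = (14 - 2058)*860 = -2044*860 = -1757840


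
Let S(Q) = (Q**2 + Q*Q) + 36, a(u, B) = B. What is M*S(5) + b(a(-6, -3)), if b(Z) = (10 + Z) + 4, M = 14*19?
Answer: 22887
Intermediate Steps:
M = 266
b(Z) = 14 + Z
S(Q) = 36 + 2*Q**2 (S(Q) = (Q**2 + Q**2) + 36 = 2*Q**2 + 36 = 36 + 2*Q**2)
M*S(5) + b(a(-6, -3)) = 266*(36 + 2*5**2) + (14 - 3) = 266*(36 + 2*25) + 11 = 266*(36 + 50) + 11 = 266*86 + 11 = 22876 + 11 = 22887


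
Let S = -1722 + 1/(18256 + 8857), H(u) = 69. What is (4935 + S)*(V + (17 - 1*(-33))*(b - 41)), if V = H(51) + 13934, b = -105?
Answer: 583925611210/27113 ≈ 2.1537e+7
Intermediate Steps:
V = 14003 (V = 69 + 13934 = 14003)
S = -46688585/27113 (S = -1722 + 1/27113 = -46688585/27113 ≈ -1722.0)
(4935 + S)*(V + (17 - 1*(-33))*(b - 41)) = (4935 - 46688585/27113)*(14003 + (17 - 1*(-33))*(-105 - 41)) = 87114070*(14003 + (17 + 33)*(-146))/27113 = 87114070*(14003 + 50*(-146))/27113 = 87114070*(14003 - 7300)/27113 = (87114070/27113)*6703 = 583925611210/27113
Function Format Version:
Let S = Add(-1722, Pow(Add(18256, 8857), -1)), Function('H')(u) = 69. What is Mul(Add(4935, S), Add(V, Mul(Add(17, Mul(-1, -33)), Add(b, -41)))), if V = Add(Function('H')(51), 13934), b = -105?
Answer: Rational(583925611210, 27113) ≈ 2.1537e+7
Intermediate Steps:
V = 14003 (V = Add(69, 13934) = 14003)
S = Rational(-46688585, 27113) (S = Add(-1722, Pow(27113, -1)) = Add(-1722, Rational(1, 27113)) = Rational(-46688585, 27113) ≈ -1722.0)
Mul(Add(4935, S), Add(V, Mul(Add(17, Mul(-1, -33)), Add(b, -41)))) = Mul(Add(4935, Rational(-46688585, 27113)), Add(14003, Mul(Add(17, Mul(-1, -33)), Add(-105, -41)))) = Mul(Rational(87114070, 27113), Add(14003, Mul(Add(17, 33), -146))) = Mul(Rational(87114070, 27113), Add(14003, Mul(50, -146))) = Mul(Rational(87114070, 27113), Add(14003, -7300)) = Mul(Rational(87114070, 27113), 6703) = Rational(583925611210, 27113)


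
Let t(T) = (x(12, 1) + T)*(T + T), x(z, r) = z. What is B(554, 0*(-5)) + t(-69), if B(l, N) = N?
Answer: 7866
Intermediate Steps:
t(T) = 2*T*(12 + T) (t(T) = (12 + T)*(T + T) = (12 + T)*(2*T) = 2*T*(12 + T))
B(554, 0*(-5)) + t(-69) = 0*(-5) + 2*(-69)*(12 - 69) = 0 + 2*(-69)*(-57) = 0 + 7866 = 7866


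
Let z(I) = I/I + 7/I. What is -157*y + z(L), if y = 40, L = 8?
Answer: -50225/8 ≈ -6278.1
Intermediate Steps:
z(I) = 1 + 7/I
-157*y + z(L) = -157*40 + (7 + 8)/8 = -6280 + (1/8)*15 = -6280 + 15/8 = -50225/8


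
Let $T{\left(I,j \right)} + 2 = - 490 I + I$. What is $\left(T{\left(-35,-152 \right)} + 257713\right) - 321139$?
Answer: $-46313$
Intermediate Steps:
$T{\left(I,j \right)} = -2 - 489 I$ ($T{\left(I,j \right)} = -2 + \left(- 490 I + I\right) = -2 - 489 I$)
$\left(T{\left(-35,-152 \right)} + 257713\right) - 321139 = \left(\left(-2 - -17115\right) + 257713\right) - 321139 = \left(\left(-2 + 17115\right) + 257713\right) - 321139 = \left(17113 + 257713\right) - 321139 = 274826 - 321139 = -46313$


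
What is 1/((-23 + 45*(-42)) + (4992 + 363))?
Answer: 1/3442 ≈ 0.00029053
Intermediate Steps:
1/((-23 + 45*(-42)) + (4992 + 363)) = 1/((-23 - 1890) + 5355) = 1/(-1913 + 5355) = 1/3442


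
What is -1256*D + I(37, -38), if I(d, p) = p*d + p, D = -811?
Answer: 1017172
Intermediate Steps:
I(d, p) = p + d*p (I(d, p) = d*p + p = p + d*p)
-1256*D + I(37, -38) = -1256*(-811) - 38*(1 + 37) = 1018616 - 38*38 = 1018616 - 1444 = 1017172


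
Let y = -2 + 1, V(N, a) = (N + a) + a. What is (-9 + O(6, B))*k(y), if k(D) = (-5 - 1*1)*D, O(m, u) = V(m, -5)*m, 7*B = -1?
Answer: -198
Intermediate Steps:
V(N, a) = N + 2*a
B = -⅐ (B = (⅐)*(-1) = -⅐ ≈ -0.14286)
O(m, u) = m*(-10 + m) (O(m, u) = (m + 2*(-5))*m = (m - 10)*m = (-10 + m)*m = m*(-10 + m))
y = -1
k(D) = -6*D (k(D) = (-5 - 1)*D = -6*D)
(-9 + O(6, B))*k(y) = (-9 + 6*(-10 + 6))*(-6*(-1)) = (-9 + 6*(-4))*6 = (-9 - 24)*6 = -33*6 = -198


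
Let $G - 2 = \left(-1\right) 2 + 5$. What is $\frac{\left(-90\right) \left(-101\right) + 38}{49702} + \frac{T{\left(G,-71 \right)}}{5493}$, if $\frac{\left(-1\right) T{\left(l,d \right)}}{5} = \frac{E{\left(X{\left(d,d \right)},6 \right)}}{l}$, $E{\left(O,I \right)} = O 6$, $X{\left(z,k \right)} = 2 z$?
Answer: $\frac{15414368}{45502181} \approx 0.33876$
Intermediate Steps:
$G = 5$ ($G = 2 + \left(\left(-1\right) 2 + 5\right) = 2 + \left(-2 + 5\right) = 2 + 3 = 5$)
$E{\left(O,I \right)} = 6 O$
$T{\left(l,d \right)} = - \frac{60 d}{l}$ ($T{\left(l,d \right)} = - 5 \frac{6 \cdot 2 d}{l} = - 5 \frac{12 d}{l} = - \frac{60 d}{l}$)
$\frac{\left(-90\right) \left(-101\right) + 38}{49702} + \frac{T{\left(G,-71 \right)}}{5493} = \frac{\left(-90\right) \left(-101\right) + 38}{49702} + \frac{\left(-60\right) \left(-71\right) \frac{1}{5}}{5493} = \left(9090 + 38\right) \frac{1}{49702} + \left(-60\right) \left(-71\right) \frac{1}{5} \cdot \frac{1}{5493} = 9128 \cdot \frac{1}{49702} + 852 \cdot \frac{1}{5493} = \frac{4564}{24851} + \frac{284}{1831} = \frac{15414368}{45502181}$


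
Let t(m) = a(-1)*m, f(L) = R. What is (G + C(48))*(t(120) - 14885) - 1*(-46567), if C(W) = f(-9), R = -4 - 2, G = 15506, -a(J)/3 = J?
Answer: -225090933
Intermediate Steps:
a(J) = -3*J
R = -6
f(L) = -6
C(W) = -6
t(m) = 3*m (t(m) = (-3*(-1))*m = 3*m)
(G + C(48))*(t(120) - 14885) - 1*(-46567) = (15506 - 6)*(3*120 - 14885) - 1*(-46567) = 15500*(360 - 14885) + 46567 = 15500*(-14525) + 46567 = -225137500 + 46567 = -225090933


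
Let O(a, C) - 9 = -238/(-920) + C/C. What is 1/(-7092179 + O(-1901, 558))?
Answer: -460/3262397621 ≈ -1.4100e-7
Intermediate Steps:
O(a, C) = 4719/460 (O(a, C) = 9 + (-238/(-920) + C/C) = 9 + (-238*(-1/920) + 1) = 9 + (119/460 + 1) = 9 + 579/460 = 4719/460)
1/(-7092179 + O(-1901, 558)) = 1/(-7092179 + 4719/460) = 1/(-3262397621/460) = -460/3262397621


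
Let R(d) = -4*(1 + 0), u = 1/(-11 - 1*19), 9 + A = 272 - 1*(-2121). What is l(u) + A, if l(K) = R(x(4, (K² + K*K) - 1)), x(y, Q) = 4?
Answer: 2380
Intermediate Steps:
A = 2384 (A = -9 + (272 - 1*(-2121)) = -9 + (272 + 2121) = -9 + 2393 = 2384)
u = -1/30 (u = 1/(-11 - 19) = 1/(-30) = -1/30 ≈ -0.033333)
R(d) = -4 (R(d) = -4*1 = -4)
l(K) = -4
l(u) + A = -4 + 2384 = 2380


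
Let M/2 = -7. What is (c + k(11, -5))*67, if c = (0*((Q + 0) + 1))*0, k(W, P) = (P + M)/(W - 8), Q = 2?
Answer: -1273/3 ≈ -424.33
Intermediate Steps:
M = -14 (M = 2*(-7) = -14)
k(W, P) = (-14 + P)/(-8 + W) (k(W, P) = (P - 14)/(W - 8) = (-14 + P)/(-8 + W))
c = 0 (c = (0*((2 + 0) + 1))*0 = (0*(2 + 1))*0 = (0*3)*0 = 0*0 = 0)
(c + k(11, -5))*67 = (0 + (-14 - 5)/(-8 + 11))*67 = (0 - 19/3)*67 = -19/3*67 = -1273/3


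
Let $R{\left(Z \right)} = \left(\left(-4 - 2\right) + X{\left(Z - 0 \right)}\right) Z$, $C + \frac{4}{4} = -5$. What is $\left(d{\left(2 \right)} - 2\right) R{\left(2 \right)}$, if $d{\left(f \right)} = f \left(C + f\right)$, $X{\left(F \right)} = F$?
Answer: $80$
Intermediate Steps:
$C = -6$ ($C = -1 - 5 = -6$)
$d{\left(f \right)} = f \left(-6 + f\right)$
$R{\left(Z \right)} = Z \left(-6 + Z\right)$ ($R{\left(Z \right)} = \left(\left(-4 - 2\right) + \left(Z - 0\right)\right) Z = \left(-6 + \left(Z + 0\right)\right) Z = \left(-6 + Z\right) Z = Z \left(-6 + Z\right)$)
$\left(d{\left(2 \right)} - 2\right) R{\left(2 \right)} = \left(2 \left(-6 + 2\right) - 2\right) 2 \left(-6 + 2\right) = \left(2 \left(-4\right) - 2\right) 2 \left(-4\right) = \left(-8 - 2\right) \left(-8\right) = \left(-10\right) \left(-8\right) = 80$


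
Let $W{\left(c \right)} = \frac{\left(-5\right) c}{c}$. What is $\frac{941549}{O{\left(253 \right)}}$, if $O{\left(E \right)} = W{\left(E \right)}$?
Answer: $- \frac{941549}{5} \approx -1.8831 \cdot 10^{5}$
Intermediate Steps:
$W{\left(c \right)} = -5$
$O{\left(E \right)} = -5$
$\frac{941549}{O{\left(253 \right)}} = \frac{941549}{-5} = 941549 \left(- \frac{1}{5}\right) = - \frac{941549}{5}$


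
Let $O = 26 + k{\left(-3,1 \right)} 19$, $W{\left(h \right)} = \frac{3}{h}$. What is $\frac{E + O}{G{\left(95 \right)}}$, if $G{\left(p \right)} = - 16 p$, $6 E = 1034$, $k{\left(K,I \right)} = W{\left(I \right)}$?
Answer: $- \frac{383}{2280} \approx -0.16798$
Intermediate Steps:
$k{\left(K,I \right)} = \frac{3}{I}$
$O = 83$ ($O = 26 + \frac{3}{1} \cdot 19 = 26 + 3 \cdot 1 \cdot 19 = 26 + 3 \cdot 19 = 26 + 57 = 83$)
$E = \frac{517}{3}$ ($E = \frac{1}{6} \cdot 1034 = \frac{517}{3} \approx 172.33$)
$\frac{E + O}{G{\left(95 \right)}} = \frac{\frac{517}{3} + 83}{\left(-16\right) 95} = \frac{766}{3 \left(-1520\right)} = \frac{766}{3} \left(- \frac{1}{1520}\right) = - \frac{383}{2280}$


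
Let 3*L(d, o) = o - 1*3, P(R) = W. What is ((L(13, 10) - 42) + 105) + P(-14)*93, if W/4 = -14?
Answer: -15428/3 ≈ -5142.7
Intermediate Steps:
W = -56 (W = 4*(-14) = -56)
P(R) = -56
L(d, o) = -1 + o/3 (L(d, o) = (o - 1*3)/3 = (o - 3)/3 = (-3 + o)/3 = -1 + o/3)
((L(13, 10) - 42) + 105) + P(-14)*93 = (((-1 + (⅓)*10) - 42) + 105) - 56*93 = (((-1 + 10/3) - 42) + 105) - 5208 = ((7/3 - 42) + 105) - 5208 = (-119/3 + 105) - 5208 = 196/3 - 5208 = -15428/3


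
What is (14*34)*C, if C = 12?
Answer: 5712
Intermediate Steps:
(14*34)*C = (14*34)*12 = 476*12 = 5712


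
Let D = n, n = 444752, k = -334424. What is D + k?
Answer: 110328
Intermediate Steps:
D = 444752
D + k = 444752 - 334424 = 110328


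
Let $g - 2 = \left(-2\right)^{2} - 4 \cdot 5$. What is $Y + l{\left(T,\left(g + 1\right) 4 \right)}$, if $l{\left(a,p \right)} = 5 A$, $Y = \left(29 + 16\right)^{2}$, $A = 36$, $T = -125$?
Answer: $2205$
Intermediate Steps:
$g = -14$ ($g = 2 + \left(\left(-2\right)^{2} - 4 \cdot 5\right) = 2 + \left(4 - 20\right) = 2 - 16 = -14$)
$Y = 2025$ ($Y = 45^{2} = 2025$)
$l{\left(a,p \right)} = 180$ ($l{\left(a,p \right)} = 5 \cdot 36 = 180$)
$Y + l{\left(T,\left(g + 1\right) 4 \right)} = 2025 + 180 = 2205$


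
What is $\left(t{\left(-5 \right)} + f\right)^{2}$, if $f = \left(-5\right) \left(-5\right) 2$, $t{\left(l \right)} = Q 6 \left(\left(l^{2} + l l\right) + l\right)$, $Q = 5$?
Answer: $1960000$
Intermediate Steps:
$t{\left(l \right)} = 30 l + 60 l^{2}$ ($t{\left(l \right)} = 5 \cdot 6 \left(\left(l^{2} + l l\right) + l\right) = 30 \left(\left(l^{2} + l^{2}\right) + l\right) = 30 \left(2 l^{2} + l\right) = 30 \left(l + 2 l^{2}\right) = 30 l + 60 l^{2}$)
$f = 50$ ($f = 25 \cdot 2 = 50$)
$\left(t{\left(-5 \right)} + f\right)^{2} = \left(30 \left(-5\right) \left(1 + 2 \left(-5\right)\right) + 50\right)^{2} = \left(30 \left(-5\right) \left(1 - 10\right) + 50\right)^{2} = \left(30 \left(-5\right) \left(-9\right) + 50\right)^{2} = \left(1350 + 50\right)^{2} = 1400^{2} = 1960000$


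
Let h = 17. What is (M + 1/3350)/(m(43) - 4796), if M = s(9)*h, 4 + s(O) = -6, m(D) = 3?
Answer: 569499/16056550 ≈ 0.035468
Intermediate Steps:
s(O) = -10 (s(O) = -4 - 6 = -10)
M = -170 (M = -10*17 = -170)
(M + 1/3350)/(m(43) - 4796) = (-170 + 1/3350)/(3 - 4796) = (-170 + 1/3350)/(-4793) = -569499/3350*(-1/4793) = 569499/16056550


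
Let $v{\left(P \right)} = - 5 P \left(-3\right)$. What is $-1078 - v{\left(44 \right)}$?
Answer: $-1738$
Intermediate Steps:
$v{\left(P \right)} = 15 P$
$-1078 - v{\left(44 \right)} = -1078 - 15 \cdot 44 = -1078 - 660 = -1738$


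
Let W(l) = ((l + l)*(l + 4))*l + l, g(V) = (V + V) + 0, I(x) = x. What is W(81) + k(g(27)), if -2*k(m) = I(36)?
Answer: 1115433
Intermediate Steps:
g(V) = 2*V (g(V) = 2*V + 0 = 2*V)
k(m) = -18 (k(m) = -1/2*36 = -18)
W(l) = l + 2*l**2*(4 + l) (W(l) = ((2*l)*(4 + l))*l + l = (2*l*(4 + l))*l + l = 2*l**2*(4 + l) + l = l + 2*l**2*(4 + l))
W(81) + k(g(27)) = 81*(1 + 2*81**2 + 8*81) - 18 = 81*(1 + 2*6561 + 648) - 18 = 81*(1 + 13122 + 648) - 18 = 81*13771 - 18 = 1115451 - 18 = 1115433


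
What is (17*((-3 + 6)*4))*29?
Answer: 5916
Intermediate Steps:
(17*((-3 + 6)*4))*29 = (17*(3*4))*29 = (17*12)*29 = 204*29 = 5916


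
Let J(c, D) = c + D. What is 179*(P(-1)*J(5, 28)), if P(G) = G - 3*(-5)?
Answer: 82698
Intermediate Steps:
P(G) = 15 + G (P(G) = G + 15 = 15 + G)
J(c, D) = D + c
179*(P(-1)*J(5, 28)) = 179*((15 - 1)*(28 + 5)) = 179*(14*33) = 179*462 = 82698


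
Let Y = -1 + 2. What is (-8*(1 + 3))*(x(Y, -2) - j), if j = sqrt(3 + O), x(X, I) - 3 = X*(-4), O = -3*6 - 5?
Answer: 32 + 64*I*sqrt(5) ≈ 32.0 + 143.11*I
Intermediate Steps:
O = -23 (O = -18 - 5 = -23)
Y = 1
x(X, I) = 3 - 4*X (x(X, I) = 3 + X*(-4) = 3 - 4*X)
j = 2*I*sqrt(5) (j = sqrt(3 - 23) = sqrt(-20) = 2*I*sqrt(5) ≈ 4.4721*I)
(-8*(1 + 3))*(x(Y, -2) - j) = (-8*(1 + 3))*((3 - 4*1) - 2*I*sqrt(5)) = (-8*4)*((3 - 4) - 2*I*sqrt(5)) = -32*(-1 - 2*I*sqrt(5)) = 32 + 64*I*sqrt(5)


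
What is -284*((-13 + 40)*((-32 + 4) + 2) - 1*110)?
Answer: 230608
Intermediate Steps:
-284*((-13 + 40)*((-32 + 4) + 2) - 1*110) = -284*(27*(-28 + 2) - 110) = -284*(27*(-26) - 110) = -284*(-702 - 110) = -284*(-812) = 230608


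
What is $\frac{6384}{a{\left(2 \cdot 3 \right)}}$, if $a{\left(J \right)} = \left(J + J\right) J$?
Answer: $\frac{266}{3} \approx 88.667$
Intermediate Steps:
$a{\left(J \right)} = 2 J^{2}$ ($a{\left(J \right)} = 2 J J = 2 J^{2}$)
$\frac{6384}{a{\left(2 \cdot 3 \right)}} = \frac{6384}{2 \left(2 \cdot 3\right)^{2}} = \frac{6384}{2 \cdot 6^{2}} = \frac{6384}{2 \cdot 36} = \frac{6384}{72} = 6384 \cdot \frac{1}{72} = \frac{266}{3}$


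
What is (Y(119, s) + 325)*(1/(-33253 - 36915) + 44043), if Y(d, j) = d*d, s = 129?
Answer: 22383834002189/35084 ≈ 6.3801e+8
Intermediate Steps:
Y(d, j) = d**2
(Y(119, s) + 325)*(1/(-33253 - 36915) + 44043) = (119**2 + 325)*(1/(-33253 - 36915) + 44043) = (14161 + 325)*(1/(-70168) + 44043) = 14486*(-1/70168 + 44043) = 14486*(3090409223/70168) = 22383834002189/35084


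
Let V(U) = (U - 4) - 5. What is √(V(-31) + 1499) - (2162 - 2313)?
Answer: 151 + √1459 ≈ 189.20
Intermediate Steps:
V(U) = -9 + U (V(U) = (-4 + U) - 5 = -9 + U)
√(V(-31) + 1499) - (2162 - 2313) = √((-9 - 31) + 1499) - (2162 - 2313) = √(-40 + 1499) - 1*(-151) = √1459 + 151 = 151 + √1459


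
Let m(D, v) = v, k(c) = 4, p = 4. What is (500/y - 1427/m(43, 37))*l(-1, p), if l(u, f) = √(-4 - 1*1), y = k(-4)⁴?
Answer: -86703*I*√5/2368 ≈ -81.872*I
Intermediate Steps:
y = 256 (y = 4⁴ = 256)
l(u, f) = I*√5 (l(u, f) = √(-4 - 1) = √(-5) = I*√5)
(500/y - 1427/m(43, 37))*l(-1, p) = (500/256 - 1427/37)*(I*√5) = (500*(1/256) - 1427*1/37)*(I*√5) = (125/64 - 1427/37)*(I*√5) = -86703*I*√5/2368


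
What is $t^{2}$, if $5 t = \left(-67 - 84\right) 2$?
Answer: $\frac{91204}{25} \approx 3648.2$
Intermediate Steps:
$t = - \frac{302}{5}$ ($t = \frac{\left(-67 - 84\right) 2}{5} = \frac{\left(-151\right) 2}{5} = \frac{1}{5} \left(-302\right) = - \frac{302}{5} \approx -60.4$)
$t^{2} = \left(- \frac{302}{5}\right)^{2} = \frac{91204}{25}$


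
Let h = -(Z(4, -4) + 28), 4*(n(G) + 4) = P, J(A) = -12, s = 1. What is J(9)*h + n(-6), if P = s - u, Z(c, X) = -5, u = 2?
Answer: 1087/4 ≈ 271.75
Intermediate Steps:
P = -1 (P = 1 - 1*2 = 1 - 2 = -1)
n(G) = -17/4 (n(G) = -4 + (¼)*(-1) = -4 - ¼ = -17/4)
h = -23 (h = -(-5 + 28) = -1*23 = -23)
J(9)*h + n(-6) = -12*(-23) - 17/4 = 276 - 17/4 = 1087/4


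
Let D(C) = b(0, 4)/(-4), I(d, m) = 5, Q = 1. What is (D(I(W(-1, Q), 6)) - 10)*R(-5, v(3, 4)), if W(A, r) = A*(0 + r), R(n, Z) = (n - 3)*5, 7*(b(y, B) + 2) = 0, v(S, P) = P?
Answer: 380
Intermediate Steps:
b(y, B) = -2 (b(y, B) = -2 + (1/7)*0 = -2 + 0 = -2)
R(n, Z) = -15 + 5*n (R(n, Z) = (-3 + n)*5 = -15 + 5*n)
W(A, r) = A*r
D(C) = 1/2 (D(C) = -2/(-4) = -2*(-1/4) = 1/2)
(D(I(W(-1, Q), 6)) - 10)*R(-5, v(3, 4)) = (1/2 - 10)*(-15 + 5*(-5)) = -19*(-15 - 25)/2 = -19/2*(-40) = 380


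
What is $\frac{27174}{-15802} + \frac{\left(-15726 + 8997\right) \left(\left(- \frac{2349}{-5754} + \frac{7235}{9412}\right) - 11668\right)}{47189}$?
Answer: $\frac{5592893901680526405}{3365296715265212} \approx 1661.9$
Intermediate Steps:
$\frac{27174}{-15802} + \frac{\left(-15726 + 8997\right) \left(\left(- \frac{2349}{-5754} + \frac{7235}{9412}\right) - 11668\right)}{47189} = 27174 \left(- \frac{1}{15802}\right) + - 6729 \left(\left(\left(-2349\right) \left(- \frac{1}{5754}\right) + 7235 \cdot \frac{1}{9412}\right) - 11668\right) \frac{1}{47189} = - \frac{13587}{7901} + - 6729 \left(\left(\frac{783}{1918} + \frac{7235}{9412}\right) - 11668\right) \frac{1}{47189} = - \frac{13587}{7901} + - 6729 \left(\frac{10623163}{9026108} - 11668\right) \frac{1}{47189} = - \frac{13587}{7901} + \left(-6729\right) \left(- \frac{105306004981}{9026108}\right) \frac{1}{47189} = - \frac{13587}{7901} + \frac{708604107517149}{9026108} \cdot \frac{1}{47189} = - \frac{13587}{7901} + \frac{708604107517149}{425933010412} = \frac{5592893901680526405}{3365296715265212}$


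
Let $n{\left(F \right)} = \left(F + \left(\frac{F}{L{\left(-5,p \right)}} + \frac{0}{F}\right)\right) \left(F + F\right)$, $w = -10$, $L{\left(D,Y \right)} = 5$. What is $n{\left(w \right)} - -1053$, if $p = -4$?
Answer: $1293$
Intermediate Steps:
$n{\left(F \right)} = \frac{12 F^{2}}{5}$ ($n{\left(F \right)} = \left(F + \left(\frac{F}{5} + \frac{0}{F}\right)\right) \left(F + F\right) = \left(F + \left(F \frac{1}{5} + 0\right)\right) 2 F = \left(F + \left(\frac{F}{5} + 0\right)\right) 2 F = \left(F + \frac{F}{5}\right) 2 F = \frac{6 F}{5} \cdot 2 F = \frac{12 F^{2}}{5}$)
$n{\left(w \right)} - -1053 = \frac{12 \left(-10\right)^{2}}{5} - -1053 = \frac{12}{5} \cdot 100 + 1053 = 240 + 1053 = 1293$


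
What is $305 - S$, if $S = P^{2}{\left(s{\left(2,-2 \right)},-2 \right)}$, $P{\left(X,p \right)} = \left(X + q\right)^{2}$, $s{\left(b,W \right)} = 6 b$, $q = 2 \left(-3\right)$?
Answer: $-991$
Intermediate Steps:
$q = -6$
$P{\left(X,p \right)} = \left(-6 + X\right)^{2}$ ($P{\left(X,p \right)} = \left(X - 6\right)^{2} = \left(-6 + X\right)^{2}$)
$S = 1296$ ($S = \left(\left(-6 + 6 \cdot 2\right)^{2}\right)^{2} = \left(\left(-6 + 12\right)^{2}\right)^{2} = \left(6^{2}\right)^{2} = 36^{2} = 1296$)
$305 - S = 305 - 1296 = -991$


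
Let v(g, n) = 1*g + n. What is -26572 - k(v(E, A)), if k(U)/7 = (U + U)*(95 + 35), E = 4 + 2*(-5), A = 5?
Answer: -24752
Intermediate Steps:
E = -6 (E = 4 - 10 = -6)
v(g, n) = g + n
k(U) = 1820*U (k(U) = 7*((U + U)*(95 + 35)) = 7*((2*U)*130) = 7*(260*U) = 1820*U)
-26572 - k(v(E, A)) = -26572 - 1820*(-6 + 5) = -26572 - 1820*(-1) = -26572 - 1*(-1820) = -26572 + 1820 = -24752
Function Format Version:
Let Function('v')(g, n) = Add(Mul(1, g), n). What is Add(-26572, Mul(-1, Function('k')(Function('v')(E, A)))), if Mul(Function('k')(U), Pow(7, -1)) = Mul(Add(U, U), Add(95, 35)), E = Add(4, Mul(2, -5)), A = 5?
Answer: -24752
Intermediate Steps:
E = -6 (E = Add(4, -10) = -6)
Function('v')(g, n) = Add(g, n)
Function('k')(U) = Mul(1820, U) (Function('k')(U) = Mul(7, Mul(Add(U, U), Add(95, 35))) = Mul(7, Mul(Mul(2, U), 130)) = Mul(7, Mul(260, U)) = Mul(1820, U))
Add(-26572, Mul(-1, Function('k')(Function('v')(E, A)))) = Add(-26572, Mul(-1, Mul(1820, Add(-6, 5)))) = Add(-26572, Mul(-1, Mul(1820, -1))) = Add(-26572, Mul(-1, -1820)) = Add(-26572, 1820) = -24752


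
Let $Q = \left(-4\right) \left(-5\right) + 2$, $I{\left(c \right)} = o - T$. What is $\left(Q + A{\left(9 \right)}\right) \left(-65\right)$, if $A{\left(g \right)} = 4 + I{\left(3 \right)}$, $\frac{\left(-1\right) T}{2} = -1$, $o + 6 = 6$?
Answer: $-1560$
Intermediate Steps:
$o = 0$ ($o = -6 + 6 = 0$)
$T = 2$ ($T = \left(-2\right) \left(-1\right) = 2$)
$I{\left(c \right)} = -2$ ($I{\left(c \right)} = 0 - 2 = -2$)
$A{\left(g \right)} = 2$ ($A{\left(g \right)} = 4 - 2 = 2$)
$Q = 22$ ($Q = 20 + 2 = 22$)
$\left(Q + A{\left(9 \right)}\right) \left(-65\right) = \left(22 + 2\right) \left(-65\right) = 24 \left(-65\right) = -1560$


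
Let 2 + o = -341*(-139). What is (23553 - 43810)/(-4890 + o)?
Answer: -20257/42507 ≈ -0.47656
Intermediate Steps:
o = 47397 (o = -2 - 341*(-139) = -2 + 47399 = 47397)
(23553 - 43810)/(-4890 + o) = (23553 - 43810)/(-4890 + 47397) = -20257/42507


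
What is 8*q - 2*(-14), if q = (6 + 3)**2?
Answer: 676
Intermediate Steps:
q = 81 (q = 9**2 = 81)
8*q - 2*(-14) = 8*81 - 2*(-14) = 648 + 28 = 676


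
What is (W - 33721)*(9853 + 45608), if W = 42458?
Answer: 484562757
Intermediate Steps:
(W - 33721)*(9853 + 45608) = (42458 - 33721)*(9853 + 45608) = 8737*55461 = 484562757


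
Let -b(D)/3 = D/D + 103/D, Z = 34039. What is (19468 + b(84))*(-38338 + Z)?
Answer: -2342598183/28 ≈ -8.3664e+7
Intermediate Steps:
b(D) = -3 - 309/D (b(D) = -3*(D/D + 103/D) = -3*(1 + 103/D) = -3 - 309/D)
(19468 + b(84))*(-38338 + Z) = (19468 + (-3 - 309/84))*(-38338 + 34039) = (19468 + (-3 - 309*1/84))*(-4299) = (19468 + (-3 - 103/28))*(-4299) = (19468 - 187/28)*(-4299) = (544917/28)*(-4299) = -2342598183/28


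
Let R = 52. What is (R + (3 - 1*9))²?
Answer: 2116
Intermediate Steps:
(R + (3 - 1*9))² = (52 + (3 - 1*9))² = (52 + (3 - 9))² = (52 - 6)² = 46² = 2116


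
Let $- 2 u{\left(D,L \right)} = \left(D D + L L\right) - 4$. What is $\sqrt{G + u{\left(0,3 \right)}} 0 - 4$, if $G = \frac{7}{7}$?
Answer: $-4$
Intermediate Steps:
$G = 1$ ($G = 7 \cdot \frac{1}{7} = 1$)
$u{\left(D,L \right)} = 2 - \frac{D^{2}}{2} - \frac{L^{2}}{2}$ ($u{\left(D,L \right)} = - \frac{\left(D D + L L\right) - 4}{2} = - \frac{\left(D^{2} + L^{2}\right) - 4}{2} = - \frac{-4 + D^{2} + L^{2}}{2} = 2 - \frac{D^{2}}{2} - \frac{L^{2}}{2}$)
$\sqrt{G + u{\left(0,3 \right)}} 0 - 4 = \sqrt{1 - \left(-2 + 0 + \frac{9}{2}\right)} 0 - 4 = \sqrt{1 - \frac{5}{2}} \cdot 0 - 4 = \sqrt{- \frac{3}{2}} \cdot 0 - 4 = \frac{i \sqrt{6}}{2} \cdot 0 - 4 = 0 - 4 = -4$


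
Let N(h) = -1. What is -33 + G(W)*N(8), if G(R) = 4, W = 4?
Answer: -37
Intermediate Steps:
-33 + G(W)*N(8) = -33 + 4*(-1) = -33 - 4 = -37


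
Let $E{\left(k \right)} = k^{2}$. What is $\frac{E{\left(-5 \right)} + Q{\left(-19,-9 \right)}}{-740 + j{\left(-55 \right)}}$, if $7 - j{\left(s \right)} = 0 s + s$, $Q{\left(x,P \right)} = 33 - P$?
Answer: $- \frac{67}{678} \approx -0.09882$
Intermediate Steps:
$j{\left(s \right)} = 7 - s$ ($j{\left(s \right)} = 7 - \left(0 s + s\right) = 7 - \left(0 + s\right) = 7 - s$)
$\frac{E{\left(-5 \right)} + Q{\left(-19,-9 \right)}}{-740 + j{\left(-55 \right)}} = \frac{\left(-5\right)^{2} + \left(33 - -9\right)}{-740 + \left(7 - -55\right)} = \frac{25 + \left(33 + 9\right)}{-740 + \left(7 + 55\right)} = \frac{25 + 42}{-740 + 62} = \frac{67}{-678} = 67 \left(- \frac{1}{678}\right) = - \frac{67}{678}$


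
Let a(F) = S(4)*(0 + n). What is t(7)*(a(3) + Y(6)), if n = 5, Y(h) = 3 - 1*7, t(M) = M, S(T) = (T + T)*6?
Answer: 1652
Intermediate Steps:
S(T) = 12*T (S(T) = (2*T)*6 = 12*T)
Y(h) = -4 (Y(h) = 3 - 7 = -4)
a(F) = 240 (a(F) = (12*4)*(0 + 5) = 48*5 = 240)
t(7)*(a(3) + Y(6)) = 7*(240 - 4) = 7*236 = 1652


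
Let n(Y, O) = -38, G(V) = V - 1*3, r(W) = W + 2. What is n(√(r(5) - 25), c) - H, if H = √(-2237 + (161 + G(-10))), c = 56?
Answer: -38 - I*√2089 ≈ -38.0 - 45.706*I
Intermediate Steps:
r(W) = 2 + W
G(V) = -3 + V (G(V) = V - 3 = -3 + V)
H = I*√2089 (H = √(-2237 + (161 + (-3 - 10))) = √(-2237 + (161 - 13)) = √(-2237 + 148) = √(-2089) = I*√2089 ≈ 45.706*I)
n(√(r(5) - 25), c) - H = -38 - I*√2089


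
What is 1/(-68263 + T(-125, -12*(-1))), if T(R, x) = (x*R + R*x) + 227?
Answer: -1/71036 ≈ -1.4077e-5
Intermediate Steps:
T(R, x) = 227 + 2*R*x (T(R, x) = (R*x + R*x) + 227 = 2*R*x + 227 = 227 + 2*R*x)
1/(-68263 + T(-125, -12*(-1))) = 1/(-68263 + (227 + 2*(-125)*(-12*(-1)))) = 1/(-68263 + (227 + 2*(-125)*12)) = 1/(-68263 + (227 - 3000)) = 1/(-68263 - 2773) = 1/(-71036) = -1/71036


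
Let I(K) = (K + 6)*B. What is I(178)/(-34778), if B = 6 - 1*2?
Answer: -368/17389 ≈ -0.021163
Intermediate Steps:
B = 4 (B = 6 - 2 = 4)
I(K) = 24 + 4*K (I(K) = (K + 6)*4 = (6 + K)*4 = 24 + 4*K)
I(178)/(-34778) = (24 + 4*178)/(-34778) = (24 + 712)*(-1/34778) = 736*(-1/34778) = -368/17389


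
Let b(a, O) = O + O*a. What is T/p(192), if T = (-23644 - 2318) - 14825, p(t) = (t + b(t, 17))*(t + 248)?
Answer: -40787/1528120 ≈ -0.026691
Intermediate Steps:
p(t) = (17 + 18*t)*(248 + t) (p(t) = (t + 17*(1 + t))*(t + 248) = (t + (17 + 17*t))*(248 + t) = (17 + 18*t)*(248 + t))
T = -40787 (T = -25962 - 14825 = -40787)
T/p(192) = -40787/(4216 + 18*192² + 4481*192) = -40787/(4216 + 18*36864 + 860352) = -40787/(4216 + 663552 + 860352) = -40787/1528120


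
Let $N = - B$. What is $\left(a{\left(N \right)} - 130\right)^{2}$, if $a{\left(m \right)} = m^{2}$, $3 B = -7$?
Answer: $\frac{1256641}{81} \approx 15514.0$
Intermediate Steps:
$B = - \frac{7}{3}$ ($B = \frac{1}{3} \left(-7\right) = - \frac{7}{3} \approx -2.3333$)
$N = \frac{7}{3}$ ($N = \left(-1\right) \left(- \frac{7}{3}\right) = \frac{7}{3} \approx 2.3333$)
$\left(a{\left(N \right)} - 130\right)^{2} = \left(\left(\frac{7}{3}\right)^{2} - 130\right)^{2} = \left(\frac{49}{9} - 130\right)^{2} = \left(- \frac{1121}{9}\right)^{2} = \frac{1256641}{81}$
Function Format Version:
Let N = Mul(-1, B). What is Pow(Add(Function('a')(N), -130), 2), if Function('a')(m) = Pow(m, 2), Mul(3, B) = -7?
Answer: Rational(1256641, 81) ≈ 15514.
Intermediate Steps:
B = Rational(-7, 3) (B = Mul(Rational(1, 3), -7) = Rational(-7, 3) ≈ -2.3333)
N = Rational(7, 3) (N = Mul(-1, Rational(-7, 3)) = Rational(7, 3) ≈ 2.3333)
Pow(Add(Function('a')(N), -130), 2) = Pow(Add(Pow(Rational(7, 3), 2), -130), 2) = Pow(Add(Rational(49, 9), -130), 2) = Pow(Rational(-1121, 9), 2) = Rational(1256641, 81)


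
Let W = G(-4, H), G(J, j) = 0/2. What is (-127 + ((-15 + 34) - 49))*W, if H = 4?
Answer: 0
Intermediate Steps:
G(J, j) = 0 (G(J, j) = 0*(1/2) = 0)
W = 0
(-127 + ((-15 + 34) - 49))*W = (-127 + ((-15 + 34) - 49))*0 = (-127 + (19 - 49))*0 = (-127 - 30)*0 = -157*0 = 0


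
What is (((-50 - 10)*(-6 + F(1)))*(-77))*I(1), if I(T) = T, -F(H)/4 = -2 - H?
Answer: 27720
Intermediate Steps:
F(H) = 8 + 4*H (F(H) = -4*(-2 - H) = 8 + 4*H)
(((-50 - 10)*(-6 + F(1)))*(-77))*I(1) = (((-50 - 10)*(-6 + (8 + 4*1)))*(-77))*1 = (-60*(-6 + (8 + 4))*(-77))*1 = (-60*(-6 + 12)*(-77))*1 = (-60*6*(-77))*1 = -360*(-77)*1 = 27720*1 = 27720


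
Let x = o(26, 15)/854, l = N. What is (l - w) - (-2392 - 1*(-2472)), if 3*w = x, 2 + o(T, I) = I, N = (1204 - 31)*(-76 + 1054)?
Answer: 2938906055/2562 ≈ 1.1471e+6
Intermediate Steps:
N = 1147194 (N = 1173*978 = 1147194)
o(T, I) = -2 + I
l = 1147194
x = 13/854 (x = (-2 + 15)/854 = 13*(1/854) = 13/854 ≈ 0.015222)
w = 13/2562 (w = (1/3)*(13/854) = 13/2562 ≈ 0.0050742)
(l - w) - (-2392 - 1*(-2472)) = (1147194 - 1*13/2562) - (-2392 - 1*(-2472)) = (1147194 - 13/2562) - (-2392 + 2472) = 2939111015/2562 - 1*80 = 2939111015/2562 - 80 = 2938906055/2562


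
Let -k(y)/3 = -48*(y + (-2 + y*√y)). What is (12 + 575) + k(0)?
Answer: 299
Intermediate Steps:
k(y) = -288 + 144*y + 144*y^(3/2) (k(y) = -(-144)*(y + (-2 + y*√y)) = -(-144)*(y + (-2 + y^(3/2))) = -(-144)*(-2 + y + y^(3/2)) = -3*(96 - 48*y - 48*y^(3/2)) = -288 + 144*y + 144*y^(3/2))
(12 + 575) + k(0) = (12 + 575) + (-288 + 144*0 + 144*0^(3/2)) = 587 + (-288 + 0 + 144*0) = 587 + (-288 + 0 + 0) = 587 - 288 = 299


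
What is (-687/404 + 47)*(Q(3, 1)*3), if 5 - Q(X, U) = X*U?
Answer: 54903/202 ≈ 271.80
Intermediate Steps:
Q(X, U) = 5 - U*X (Q(X, U) = 5 - X*U = 5 - U*X)
(-687/404 + 47)*(Q(3, 1)*3) = (-687/404 + 47)*((5 - 1*1*3)*3) = (-687*1/404 + 47)*((5 - 3)*3) = (-687/404 + 47)*(2*3) = (18301/404)*6 = 54903/202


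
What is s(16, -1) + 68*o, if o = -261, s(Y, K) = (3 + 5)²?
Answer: -17684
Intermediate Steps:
s(Y, K) = 64 (s(Y, K) = 8² = 64)
s(16, -1) + 68*o = 64 + 68*(-261) = 64 - 17748 = -17684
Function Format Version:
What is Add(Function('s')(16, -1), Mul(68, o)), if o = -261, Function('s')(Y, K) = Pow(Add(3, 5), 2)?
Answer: -17684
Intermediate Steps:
Function('s')(Y, K) = 64 (Function('s')(Y, K) = Pow(8, 2) = 64)
Add(Function('s')(16, -1), Mul(68, o)) = Add(64, Mul(68, -261)) = Add(64, -17748) = -17684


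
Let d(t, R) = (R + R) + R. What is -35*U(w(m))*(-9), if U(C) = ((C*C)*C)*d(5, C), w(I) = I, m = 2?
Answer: 15120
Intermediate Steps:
d(t, R) = 3*R (d(t, R) = 2*R + R = 3*R)
U(C) = 3*C**4 (U(C) = ((C*C)*C)*(3*C) = (C**2*C)*(3*C) = C**3*(3*C) = 3*C**4)
-35*U(w(m))*(-9) = -105*2**4*(-9) = -105*16*(-9) = -35*48*(-9) = -1680*(-9) = 15120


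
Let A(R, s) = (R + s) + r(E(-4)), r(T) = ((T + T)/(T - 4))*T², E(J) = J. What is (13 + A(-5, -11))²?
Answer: 169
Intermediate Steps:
r(T) = 2*T³/(-4 + T) (r(T) = ((2*T)/(-4 + T))*T² = (2*T/(-4 + T))*T² = 2*T³/(-4 + T))
A(R, s) = 16 + R + s (A(R, s) = (R + s) + 2*(-4)³/(-4 - 4) = (R + s) + 2*(-64)/(-8) = (R + s) + 2*(-64)*(-⅛) = (R + s) + 16 = 16 + R + s)
(13 + A(-5, -11))² = (13 + (16 - 5 - 11))² = (13 + 0)² = 13² = 169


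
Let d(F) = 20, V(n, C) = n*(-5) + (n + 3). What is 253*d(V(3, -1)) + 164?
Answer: 5224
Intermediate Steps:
V(n, C) = 3 - 4*n (V(n, C) = -5*n + (3 + n) = 3 - 4*n)
253*d(V(3, -1)) + 164 = 253*20 + 164 = 5060 + 164 = 5224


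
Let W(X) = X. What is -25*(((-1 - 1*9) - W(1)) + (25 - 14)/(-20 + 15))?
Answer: 330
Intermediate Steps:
-25*(((-1 - 1*9) - W(1)) + (25 - 14)/(-20 + 15)) = -25*(((-1 - 1*9) - 1*1) + (25 - 14)/(-20 + 15)) = -25*(((-1 - 9) - 1) + 11/(-5)) = -25*((-10 - 1) + 11*(-⅕)) = -25*(-11 - 11/5) = -25*(-66/5) = 330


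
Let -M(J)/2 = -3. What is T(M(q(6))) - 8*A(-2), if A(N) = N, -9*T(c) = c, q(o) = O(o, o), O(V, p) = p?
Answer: 46/3 ≈ 15.333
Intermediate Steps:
q(o) = o
M(J) = 6 (M(J) = -2*(-3) = 6)
T(c) = -c/9
T(M(q(6))) - 8*A(-2) = -1/9*6 - 8*(-2) = -2/3 + 16 = 46/3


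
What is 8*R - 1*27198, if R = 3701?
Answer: 2410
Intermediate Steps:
8*R - 1*27198 = 8*3701 - 1*27198 = 29608 - 27198 = 2410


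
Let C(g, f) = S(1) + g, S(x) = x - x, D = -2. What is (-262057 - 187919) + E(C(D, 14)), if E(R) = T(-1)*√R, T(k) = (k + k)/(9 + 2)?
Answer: -449976 - 2*I*√2/11 ≈ -4.4998e+5 - 0.25713*I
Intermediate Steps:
T(k) = 2*k/11 (T(k) = (2*k)/11 = (2*k)*(1/11) = 2*k/11)
S(x) = 0
C(g, f) = g (C(g, f) = 0 + g = g)
E(R) = -2*√R/11 (E(R) = ((2/11)*(-1))*√R = -2*√R/11)
(-262057 - 187919) + E(C(D, 14)) = (-262057 - 187919) - 2*I*√2/11 = -449976 - 2*I*√2/11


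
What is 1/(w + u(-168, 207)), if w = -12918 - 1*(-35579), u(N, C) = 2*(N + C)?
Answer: 1/22739 ≈ 4.3977e-5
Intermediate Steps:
u(N, C) = 2*C + 2*N (u(N, C) = 2*(C + N) = 2*C + 2*N)
w = 22661 (w = -12918 + 35579 = 22661)
1/(w + u(-168, 207)) = 1/(22661 + (2*207 + 2*(-168))) = 1/(22661 + (414 - 336)) = 1/(22661 + 78) = 1/22739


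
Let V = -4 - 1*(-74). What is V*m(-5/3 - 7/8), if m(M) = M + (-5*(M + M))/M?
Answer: -10535/12 ≈ -877.92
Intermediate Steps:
m(M) = -10 + M (m(M) = M + (-10*M)/M = M - 10 = -10 + M)
V = 70 (V = -4 + 74 = 70)
V*m(-5/3 - 7/8) = 70*(-10 + (-5/3 - 7/8)) = 70*(-10 - 61/24) = 70*(-301/24) = -10535/12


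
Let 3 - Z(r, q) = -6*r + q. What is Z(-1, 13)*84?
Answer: -1344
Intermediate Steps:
Z(r, q) = 3 - q + 6*r (Z(r, q) = 3 - (-6*r + q) = 3 - (q - 6*r) = 3 + (-q + 6*r) = 3 - q + 6*r)
Z(-1, 13)*84 = (3 - 1*13 + 6*(-1))*84 = (3 - 13 - 6)*84 = -16*84 = -1344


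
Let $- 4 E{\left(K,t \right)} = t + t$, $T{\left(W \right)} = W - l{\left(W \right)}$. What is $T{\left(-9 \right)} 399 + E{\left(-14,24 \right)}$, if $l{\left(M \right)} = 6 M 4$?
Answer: $82581$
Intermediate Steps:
$l{\left(M \right)} = 24 M$ ($l{\left(M \right)} = 6 \cdot 4 M = 24 M$)
$T{\left(W \right)} = - 23 W$ ($T{\left(W \right)} = W - 24 W = - 23 W$)
$E{\left(K,t \right)} = - \frac{t}{2}$ ($E{\left(K,t \right)} = - \frac{t + t}{4} = - \frac{2 t}{4} = - \frac{t}{2}$)
$T{\left(-9 \right)} 399 + E{\left(-14,24 \right)} = \left(-23\right) \left(-9\right) 399 - 12 = 207 \cdot 399 - 12 = 82593 - 12 = 82581$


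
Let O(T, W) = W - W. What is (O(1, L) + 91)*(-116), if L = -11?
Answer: -10556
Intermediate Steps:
O(T, W) = 0
(O(1, L) + 91)*(-116) = (0 + 91)*(-116) = 91*(-116) = -10556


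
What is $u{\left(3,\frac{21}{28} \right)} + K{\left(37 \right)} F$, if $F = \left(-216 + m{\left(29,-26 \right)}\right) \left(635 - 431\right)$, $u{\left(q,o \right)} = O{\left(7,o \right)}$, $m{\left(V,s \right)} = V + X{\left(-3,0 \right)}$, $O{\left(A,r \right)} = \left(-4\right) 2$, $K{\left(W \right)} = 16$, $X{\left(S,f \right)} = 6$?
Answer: $-590792$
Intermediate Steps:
$O{\left(A,r \right)} = -8$
$m{\left(V,s \right)} = 6 + V$ ($m{\left(V,s \right)} = V + 6 = 6 + V$)
$u{\left(q,o \right)} = -8$
$F = -36924$ ($F = \left(-216 + \left(6 + 29\right)\right) \left(635 - 431\right) = \left(-216 + 35\right) 204 = \left(-181\right) 204 = -36924$)
$u{\left(3,\frac{21}{28} \right)} + K{\left(37 \right)} F = -8 + 16 \left(-36924\right) = -8 - 590784 = -590792$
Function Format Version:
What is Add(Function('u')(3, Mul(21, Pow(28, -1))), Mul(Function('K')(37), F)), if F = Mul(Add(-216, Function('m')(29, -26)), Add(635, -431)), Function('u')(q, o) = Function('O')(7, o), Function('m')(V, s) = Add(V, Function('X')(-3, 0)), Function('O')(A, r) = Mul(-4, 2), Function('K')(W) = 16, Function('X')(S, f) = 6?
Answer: -590792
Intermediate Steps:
Function('O')(A, r) = -8
Function('m')(V, s) = Add(6, V) (Function('m')(V, s) = Add(V, 6) = Add(6, V))
Function('u')(q, o) = -8
F = -36924 (F = Mul(Add(-216, Add(6, 29)), Add(635, -431)) = Mul(Add(-216, 35), 204) = Mul(-181, 204) = -36924)
Add(Function('u')(3, Mul(21, Pow(28, -1))), Mul(Function('K')(37), F)) = Add(-8, Mul(16, -36924)) = Add(-8, -590784) = -590792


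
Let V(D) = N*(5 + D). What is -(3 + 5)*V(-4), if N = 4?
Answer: -32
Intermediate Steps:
V(D) = 20 + 4*D (V(D) = 4*(5 + D) = 20 + 4*D)
-(3 + 5)*V(-4) = -(3 + 5)*(20 + 4*(-4)) = -8*(20 - 16) = -8*4 = -1*32 = -32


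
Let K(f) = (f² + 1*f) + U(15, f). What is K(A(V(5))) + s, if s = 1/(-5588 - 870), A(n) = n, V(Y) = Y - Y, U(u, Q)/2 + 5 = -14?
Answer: -245405/6458 ≈ -38.000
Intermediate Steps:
U(u, Q) = -38 (U(u, Q) = -10 + 2*(-14) = -10 - 28 = -38)
V(Y) = 0
s = -1/6458 (s = 1/(-6458) = -1/6458 ≈ -0.00015485)
K(f) = -38 + f + f² (K(f) = (f² + 1*f) - 38 = (f² + f) - 38 = (f + f²) - 38 = -38 + f + f²)
K(A(V(5))) + s = (-38 + 0 + 0²) - 1/6458 = (-38 + 0 + 0) - 1/6458 = -38 - 1/6458 = -245405/6458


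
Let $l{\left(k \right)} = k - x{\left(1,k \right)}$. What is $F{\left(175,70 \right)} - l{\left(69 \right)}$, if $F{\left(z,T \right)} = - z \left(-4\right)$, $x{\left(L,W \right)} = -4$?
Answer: $627$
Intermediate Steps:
$F{\left(z,T \right)} = 4 z$
$l{\left(k \right)} = 4 + k$ ($l{\left(k \right)} = k - -4 = k + 4 = 4 + k$)
$F{\left(175,70 \right)} - l{\left(69 \right)} = 4 \cdot 175 - \left(4 + 69\right) = 700 - 73 = 627$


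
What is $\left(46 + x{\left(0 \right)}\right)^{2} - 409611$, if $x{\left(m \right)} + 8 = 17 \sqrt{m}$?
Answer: $-408167$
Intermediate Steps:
$x{\left(m \right)} = -8 + 17 \sqrt{m}$
$\left(46 + x{\left(0 \right)}\right)^{2} - 409611 = \left(46 - \left(8 - 17 \sqrt{0}\right)\right)^{2} - 409611 = \left(46 + \left(-8 + 17 \cdot 0\right)\right)^{2} - 409611 = \left(46 + \left(-8 + 0\right)\right)^{2} - 409611 = \left(46 - 8\right)^{2} - 409611 = 38^{2} - 409611 = 1444 - 409611 = -408167$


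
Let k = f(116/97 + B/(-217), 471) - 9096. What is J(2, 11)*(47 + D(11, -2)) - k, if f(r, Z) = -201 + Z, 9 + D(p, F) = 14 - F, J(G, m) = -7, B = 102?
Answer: 8448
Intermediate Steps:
D(p, F) = 5 - F (D(p, F) = -9 + (14 - F) = 5 - F)
k = -8826 (k = (-201 + 471) - 9096 = 270 - 9096 = -8826)
J(2, 11)*(47 + D(11, -2)) - k = -7*(47 + (5 - 1*(-2))) - 1*(-8826) = -7*(47 + (5 + 2)) + 8826 = -7*(47 + 7) + 8826 = -7*54 + 8826 = -378 + 8826 = 8448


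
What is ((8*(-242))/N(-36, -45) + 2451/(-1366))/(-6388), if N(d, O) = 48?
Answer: 172639/26178024 ≈ 0.0065948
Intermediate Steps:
((8*(-242))/N(-36, -45) + 2451/(-1366))/(-6388) = ((8*(-242))/48 + 2451/(-1366))/(-6388) = (-1936*1/48 + 2451*(-1/1366))*(-1/6388) = (-121/3 - 2451/1366)*(-1/6388) = -172639/4098*(-1/6388) = 172639/26178024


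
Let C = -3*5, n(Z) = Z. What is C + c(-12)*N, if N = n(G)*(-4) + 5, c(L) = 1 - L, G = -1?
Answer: 102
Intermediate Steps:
N = 9 (N = -1*(-4) + 5 = 4 + 5 = 9)
C = -15
C + c(-12)*N = -15 + (1 - 1*(-12))*9 = -15 + (1 + 12)*9 = -15 + 13*9 = -15 + 117 = 102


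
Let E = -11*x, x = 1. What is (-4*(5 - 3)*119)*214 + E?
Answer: -203739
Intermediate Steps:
E = -11 (E = -11*1 = -11)
(-4*(5 - 3)*119)*214 + E = (-4*(5 - 3)*119)*214 - 11 = (-4*2*119)*214 - 11 = -8*119*214 - 11 = -952*214 - 11 = -203728 - 11 = -203739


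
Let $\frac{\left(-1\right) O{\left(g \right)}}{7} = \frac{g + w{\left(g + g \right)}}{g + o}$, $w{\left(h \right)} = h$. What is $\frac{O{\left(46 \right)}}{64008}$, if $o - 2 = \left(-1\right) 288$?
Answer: $\frac{23}{365760} \approx 6.2883 \cdot 10^{-5}$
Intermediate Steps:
$o = -286$ ($o = 2 - 288 = -286$)
$O{\left(g \right)} = - \frac{21 g}{-286 + g}$ ($O{\left(g \right)} = - 7 \frac{g + \left(g + g\right)}{g - 286} = - 7 \frac{g + 2 g}{-286 + g} = - 7 \frac{3 g}{-286 + g} = - \frac{21 g}{-286 + g}$)
$\frac{O{\left(46 \right)}}{64008} = \frac{\left(-21\right) 46 \frac{1}{-286 + 46}}{64008} = \left(-21\right) 46 \frac{1}{-240} \cdot \frac{1}{64008} = \left(-21\right) 46 \left(- \frac{1}{240}\right) \frac{1}{64008} = \frac{161}{40} \cdot \frac{1}{64008} = \frac{23}{365760}$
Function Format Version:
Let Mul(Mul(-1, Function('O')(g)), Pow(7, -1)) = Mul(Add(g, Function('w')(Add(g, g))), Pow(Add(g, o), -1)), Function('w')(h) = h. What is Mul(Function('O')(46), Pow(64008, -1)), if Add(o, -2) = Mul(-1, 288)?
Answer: Rational(23, 365760) ≈ 6.2883e-5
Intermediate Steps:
o = -286 (o = Add(2, Mul(-1, 288)) = Add(2, -288) = -286)
Function('O')(g) = Mul(-21, g, Pow(Add(-286, g), -1)) (Function('O')(g) = Mul(-7, Mul(Add(g, Add(g, g)), Pow(Add(g, -286), -1))) = Mul(-7, Mul(Add(g, Mul(2, g)), Pow(Add(-286, g), -1))) = Mul(-7, Mul(Mul(3, g), Pow(Add(-286, g), -1))) = Mul(-7, Mul(3, g, Pow(Add(-286, g), -1))) = Mul(-21, g, Pow(Add(-286, g), -1)))
Mul(Function('O')(46), Pow(64008, -1)) = Mul(Mul(-21, 46, Pow(Add(-286, 46), -1)), Pow(64008, -1)) = Mul(Mul(-21, 46, Pow(-240, -1)), Rational(1, 64008)) = Mul(Mul(-21, 46, Rational(-1, 240)), Rational(1, 64008)) = Mul(Rational(161, 40), Rational(1, 64008)) = Rational(23, 365760)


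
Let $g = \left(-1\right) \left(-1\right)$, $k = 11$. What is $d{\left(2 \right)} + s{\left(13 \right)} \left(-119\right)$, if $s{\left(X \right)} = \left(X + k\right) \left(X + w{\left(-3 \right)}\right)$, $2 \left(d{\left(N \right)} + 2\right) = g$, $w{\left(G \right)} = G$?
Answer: $- \frac{57123}{2} \approx -28562.0$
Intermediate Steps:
$g = 1$
$d{\left(N \right)} = - \frac{3}{2}$ ($d{\left(N \right)} = -2 + \frac{1}{2} \cdot 1 = -2 + \frac{1}{2} = - \frac{3}{2}$)
$s{\left(X \right)} = \left(-3 + X\right) \left(11 + X\right)$ ($s{\left(X \right)} = \left(X + 11\right) \left(X - 3\right) = \left(11 + X\right) \left(-3 + X\right) = \left(-3 + X\right) \left(11 + X\right)$)
$d{\left(2 \right)} + s{\left(13 \right)} \left(-119\right) = - \frac{3}{2} + \left(-33 + 13^{2} + 8 \cdot 13\right) \left(-119\right) = - \frac{3}{2} + \left(-33 + 169 + 104\right) \left(-119\right) = - \frac{3}{2} + 240 \left(-119\right) = - \frac{3}{2} - 28560 = - \frac{57123}{2}$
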